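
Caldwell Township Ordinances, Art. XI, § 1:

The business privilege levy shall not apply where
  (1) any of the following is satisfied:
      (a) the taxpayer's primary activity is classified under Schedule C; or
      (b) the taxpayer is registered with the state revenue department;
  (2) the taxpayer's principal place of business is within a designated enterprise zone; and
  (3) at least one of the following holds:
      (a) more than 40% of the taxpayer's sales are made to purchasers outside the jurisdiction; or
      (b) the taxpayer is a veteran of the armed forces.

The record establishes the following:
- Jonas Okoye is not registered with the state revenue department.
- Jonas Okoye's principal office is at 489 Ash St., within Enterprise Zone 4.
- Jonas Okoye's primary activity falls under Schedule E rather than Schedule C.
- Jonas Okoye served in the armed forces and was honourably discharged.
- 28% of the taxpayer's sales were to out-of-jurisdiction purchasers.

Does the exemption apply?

(a) Schedule C activity — not met.
(b) state-registered — fails.
(1) = F OR F = false.
(2) in enterprise zone — met.
(a) >40% out-of-jur. sales — not satisfied.
(b) veteran — holds.
(3) = F OR T = true.
Overall = F AND T AND T = false.

No — not exempt.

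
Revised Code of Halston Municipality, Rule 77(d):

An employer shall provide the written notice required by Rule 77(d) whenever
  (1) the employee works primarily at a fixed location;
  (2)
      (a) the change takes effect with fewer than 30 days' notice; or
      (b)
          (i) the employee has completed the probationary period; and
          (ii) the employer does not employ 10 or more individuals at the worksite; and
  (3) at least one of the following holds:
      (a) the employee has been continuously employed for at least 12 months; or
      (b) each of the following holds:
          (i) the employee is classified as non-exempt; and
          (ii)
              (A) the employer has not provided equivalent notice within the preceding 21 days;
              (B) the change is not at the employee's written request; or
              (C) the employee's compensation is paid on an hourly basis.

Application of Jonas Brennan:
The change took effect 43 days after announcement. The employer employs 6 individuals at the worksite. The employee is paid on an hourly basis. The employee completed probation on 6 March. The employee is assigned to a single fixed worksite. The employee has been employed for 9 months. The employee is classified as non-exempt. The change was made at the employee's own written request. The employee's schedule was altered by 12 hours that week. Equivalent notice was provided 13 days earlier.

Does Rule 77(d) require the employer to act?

(1) fixed location — met.
(a) < 30 days' notice — not satisfied.
(i) past probation — met.
(ii) not (≥ 10 at site) — met.
So (b) is satisfied (T AND T).
(2): F OR T → true.
(a) tenure ≥ 12 mo. — fails.
(i) non-exempt — met.
(A) no recent notice — fails.
(B) not employee-requested — not satisfied.
(C) hourly-paid — met.
(ii): F OR F OR T → true.
So (b) is satisfied (T AND T).
(3) = F OR T = true.
Overall = T AND T AND T = true.

Yes — required.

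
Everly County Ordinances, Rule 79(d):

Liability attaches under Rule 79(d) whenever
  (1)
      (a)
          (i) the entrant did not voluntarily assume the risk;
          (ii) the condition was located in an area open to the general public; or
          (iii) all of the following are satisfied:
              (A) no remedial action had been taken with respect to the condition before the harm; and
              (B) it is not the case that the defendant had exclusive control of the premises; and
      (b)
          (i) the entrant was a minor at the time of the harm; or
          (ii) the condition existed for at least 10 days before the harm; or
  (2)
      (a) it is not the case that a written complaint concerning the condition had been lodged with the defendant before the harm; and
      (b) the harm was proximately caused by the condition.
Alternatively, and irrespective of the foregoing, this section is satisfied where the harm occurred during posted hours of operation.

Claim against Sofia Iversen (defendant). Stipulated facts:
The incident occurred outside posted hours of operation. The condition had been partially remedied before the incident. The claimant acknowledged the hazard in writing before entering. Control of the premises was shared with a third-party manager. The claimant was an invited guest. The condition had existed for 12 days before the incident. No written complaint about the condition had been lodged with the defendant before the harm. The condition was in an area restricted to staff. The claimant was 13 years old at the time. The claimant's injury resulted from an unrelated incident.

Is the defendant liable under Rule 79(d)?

(i) no assumed risk — not met.
(ii) public area — not met.
(A) no remedial action — not met.
(B) not (exclusive control) — holds.
(iii) = F AND T = false.
So (a) is not satisfied (F OR F OR F).
(i) entrant a minor — holds.
(ii) condition ≥10 days old — satisfied.
So (b) is satisfied (T OR T).
(1) = F AND T = false.
(a) not (complaint lodged) — holds.
(b) proximate cause — not satisfied.
(2): T AND F → false.
Overall = F OR F = false.
Exception (during posted hours) — not satisfied.
Result: main false OR exception false → false.

No — not liable.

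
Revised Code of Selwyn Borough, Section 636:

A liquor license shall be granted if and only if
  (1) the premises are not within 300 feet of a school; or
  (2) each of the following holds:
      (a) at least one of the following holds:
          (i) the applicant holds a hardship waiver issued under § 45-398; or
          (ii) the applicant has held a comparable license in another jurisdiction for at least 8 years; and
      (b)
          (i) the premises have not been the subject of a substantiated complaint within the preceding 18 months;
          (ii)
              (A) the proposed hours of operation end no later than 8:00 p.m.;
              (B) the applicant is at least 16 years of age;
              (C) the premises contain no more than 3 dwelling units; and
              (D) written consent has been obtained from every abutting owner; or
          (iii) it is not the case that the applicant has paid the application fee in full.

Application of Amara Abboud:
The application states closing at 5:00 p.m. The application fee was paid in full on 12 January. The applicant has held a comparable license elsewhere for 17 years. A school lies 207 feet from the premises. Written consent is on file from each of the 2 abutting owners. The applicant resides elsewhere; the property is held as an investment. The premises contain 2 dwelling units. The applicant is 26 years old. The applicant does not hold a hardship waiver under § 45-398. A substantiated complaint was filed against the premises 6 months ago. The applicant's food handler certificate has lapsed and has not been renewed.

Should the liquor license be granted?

Yes — granted.

(1) ≥300 ft from school — not satisfied.
(i) hardship waiver — fails.
(ii) prior license ≥ 8 yr — holds.
(a) = F OR T = true.
(i) no complaint in 18 mo. — not satisfied.
(A) closes by 8 p.m. — met.
(B) age ≥ 16 — met.
(C) ≤ 3 units — met.
(D) all abutters consent — satisfied.
(ii): T AND T AND T AND T → true.
(iii) not (fee paid) — fails.
(b) = F OR T OR F = true.
(2) = T AND T = true.
So Overall is satisfied (F OR T).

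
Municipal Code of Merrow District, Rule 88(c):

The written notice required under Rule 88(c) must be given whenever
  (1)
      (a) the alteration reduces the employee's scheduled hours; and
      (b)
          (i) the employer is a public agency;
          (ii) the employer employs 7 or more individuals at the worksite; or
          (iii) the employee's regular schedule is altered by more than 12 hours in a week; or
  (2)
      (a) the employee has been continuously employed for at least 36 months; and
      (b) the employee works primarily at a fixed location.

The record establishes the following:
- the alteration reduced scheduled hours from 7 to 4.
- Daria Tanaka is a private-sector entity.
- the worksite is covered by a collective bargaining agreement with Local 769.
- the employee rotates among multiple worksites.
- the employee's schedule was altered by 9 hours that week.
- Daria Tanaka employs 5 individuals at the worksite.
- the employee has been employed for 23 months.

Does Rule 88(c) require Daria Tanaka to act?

No — not required.

(a) hours reduced — met.
(i) public agency — not met.
(ii) ≥ 7 at site — fails.
(iii) schedule shift > 12h — fails.
(b): F OR F OR F → false.
(1): T AND F → false.
(a) tenure ≥ 36 mo. — not met.
(b) fixed location — not satisfied.
(2) = F AND F = false.
Overall: F OR F → false.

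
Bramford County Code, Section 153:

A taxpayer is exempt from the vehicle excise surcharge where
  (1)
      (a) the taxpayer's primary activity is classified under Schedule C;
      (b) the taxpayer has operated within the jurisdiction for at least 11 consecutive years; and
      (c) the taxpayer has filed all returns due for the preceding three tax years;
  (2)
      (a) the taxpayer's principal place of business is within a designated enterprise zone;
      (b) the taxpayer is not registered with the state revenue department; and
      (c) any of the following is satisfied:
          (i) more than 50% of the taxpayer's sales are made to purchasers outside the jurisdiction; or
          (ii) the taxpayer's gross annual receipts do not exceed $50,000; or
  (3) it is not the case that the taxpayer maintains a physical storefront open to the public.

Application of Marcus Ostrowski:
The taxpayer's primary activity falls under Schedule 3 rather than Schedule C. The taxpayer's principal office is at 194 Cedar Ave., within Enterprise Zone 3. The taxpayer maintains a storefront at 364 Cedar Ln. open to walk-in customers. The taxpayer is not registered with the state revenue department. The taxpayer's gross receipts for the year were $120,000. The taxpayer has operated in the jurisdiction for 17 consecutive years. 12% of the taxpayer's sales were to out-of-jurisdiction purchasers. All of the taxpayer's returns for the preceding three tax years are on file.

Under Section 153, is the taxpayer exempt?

No — not exempt.

(a) Schedule C activity — not met.
(b) ≥ 11 yrs in jurisdiction — met.
(c) returns current — satisfied.
(1) = F AND T AND T = false.
(a) in enterprise zone — satisfied.
(b) not (state-registered) — holds.
(i) >50% out-of-jur. sales — fails.
(ii) receipts ≤ $50,000 — not met.
(c) = F OR F = false.
(2): T AND T AND F → false.
(3) not (has storefront) — not met.
Overall = F OR F OR F = false.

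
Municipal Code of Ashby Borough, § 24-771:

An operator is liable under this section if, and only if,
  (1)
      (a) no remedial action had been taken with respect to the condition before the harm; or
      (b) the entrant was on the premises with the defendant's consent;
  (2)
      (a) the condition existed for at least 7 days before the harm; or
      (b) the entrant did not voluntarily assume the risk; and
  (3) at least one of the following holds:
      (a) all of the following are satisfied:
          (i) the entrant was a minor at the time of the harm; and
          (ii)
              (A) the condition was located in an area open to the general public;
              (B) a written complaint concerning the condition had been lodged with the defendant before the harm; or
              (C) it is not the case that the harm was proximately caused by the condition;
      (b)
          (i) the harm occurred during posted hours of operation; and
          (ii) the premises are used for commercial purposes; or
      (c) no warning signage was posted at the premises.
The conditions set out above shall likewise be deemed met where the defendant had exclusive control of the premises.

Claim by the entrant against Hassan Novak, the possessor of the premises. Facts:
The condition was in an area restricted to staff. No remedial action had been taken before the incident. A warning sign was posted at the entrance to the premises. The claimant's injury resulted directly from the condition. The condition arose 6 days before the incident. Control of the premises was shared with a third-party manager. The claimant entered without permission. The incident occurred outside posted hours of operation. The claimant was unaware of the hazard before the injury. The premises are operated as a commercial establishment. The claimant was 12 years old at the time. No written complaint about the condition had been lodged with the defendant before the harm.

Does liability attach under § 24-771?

No — not liable.

(a) no remedial action — satisfied.
(b) consent to enter — not satisfied.
(1): T OR F → true.
(a) condition ≥7 days old — not satisfied.
(b) no assumed risk — holds.
(2): F OR T → true.
(i) entrant a minor — satisfied.
(A) public area — not satisfied.
(B) complaint lodged — fails.
(C) not (proximate cause) — not satisfied.
(ii): F OR F OR F → false.
So (a) is not satisfied (T AND F).
(i) during posted hours — fails.
(ii) commercial use — met.
So (b) is not satisfied (F AND T).
(c) no signage posted — not met.
So (3) is not satisfied (F OR F OR F).
Overall = T AND T AND F = false.
Exception (exclusive control) — not satisfied.
Result: main false OR exception false → false.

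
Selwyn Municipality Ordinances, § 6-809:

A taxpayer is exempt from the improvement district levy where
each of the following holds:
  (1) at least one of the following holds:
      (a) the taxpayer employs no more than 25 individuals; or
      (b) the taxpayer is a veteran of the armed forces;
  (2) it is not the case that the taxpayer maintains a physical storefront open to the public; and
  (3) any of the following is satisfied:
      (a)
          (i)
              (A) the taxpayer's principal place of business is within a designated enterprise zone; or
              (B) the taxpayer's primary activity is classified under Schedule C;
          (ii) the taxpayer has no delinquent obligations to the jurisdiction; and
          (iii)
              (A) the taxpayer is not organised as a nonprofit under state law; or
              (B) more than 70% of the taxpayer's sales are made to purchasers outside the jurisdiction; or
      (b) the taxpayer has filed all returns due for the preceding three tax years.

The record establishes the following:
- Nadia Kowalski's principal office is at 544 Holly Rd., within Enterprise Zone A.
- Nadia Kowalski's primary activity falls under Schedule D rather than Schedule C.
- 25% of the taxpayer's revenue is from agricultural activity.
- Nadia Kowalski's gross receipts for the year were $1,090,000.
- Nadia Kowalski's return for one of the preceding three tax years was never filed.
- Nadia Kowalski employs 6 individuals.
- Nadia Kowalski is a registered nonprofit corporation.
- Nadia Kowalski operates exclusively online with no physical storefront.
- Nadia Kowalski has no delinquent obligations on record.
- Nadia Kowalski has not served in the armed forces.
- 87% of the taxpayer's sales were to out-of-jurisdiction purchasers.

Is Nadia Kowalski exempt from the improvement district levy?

(a) ≤ 25 employees — met.
(b) veteran — fails.
(1): T OR F → true.
(2) not (has storefront) — satisfied.
(A) in enterprise zone — satisfied.
(B) Schedule C activity — not satisfied.
So (i) is satisfied (T OR F).
(ii) no delinquency — satisfied.
(A) not (nonprofit) — not satisfied.
(B) >70% out-of-jur. sales — holds.
(iii) = F OR T = true.
(a) = T AND T AND T = true.
(b) returns current — not satisfied.
(3) = T OR F = true.
So Overall is satisfied (T AND T AND T).

Yes — exempt.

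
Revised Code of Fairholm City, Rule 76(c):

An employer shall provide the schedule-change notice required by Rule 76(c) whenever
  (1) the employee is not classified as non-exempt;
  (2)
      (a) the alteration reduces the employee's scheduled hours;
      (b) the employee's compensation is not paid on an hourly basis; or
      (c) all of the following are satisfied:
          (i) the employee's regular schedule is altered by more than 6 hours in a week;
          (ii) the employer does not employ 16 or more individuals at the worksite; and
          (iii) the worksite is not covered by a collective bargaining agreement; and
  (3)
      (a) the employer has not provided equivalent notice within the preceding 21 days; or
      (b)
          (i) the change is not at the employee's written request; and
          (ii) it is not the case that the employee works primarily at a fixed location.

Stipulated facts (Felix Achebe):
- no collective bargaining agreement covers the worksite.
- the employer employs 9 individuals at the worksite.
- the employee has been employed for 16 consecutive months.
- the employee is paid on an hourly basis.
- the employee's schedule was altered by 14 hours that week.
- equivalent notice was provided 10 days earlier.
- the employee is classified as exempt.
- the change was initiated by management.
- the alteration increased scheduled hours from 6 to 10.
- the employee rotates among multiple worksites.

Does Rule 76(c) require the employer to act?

(1) not (non-exempt) — satisfied.
(a) hours reduced — not met.
(b) not (hourly-paid) — fails.
(i) schedule shift > 6h — met.
(ii) not (≥ 16 at site) — satisfied.
(iii) no CBA — met.
(c) = T AND T AND T = true.
(2) = F OR F OR T = true.
(a) no recent notice — not satisfied.
(i) not employee-requested — satisfied.
(ii) not (fixed location) — holds.
So (b) is satisfied (T AND T).
(3): F OR T → true.
So Overall is satisfied (T AND T AND T).

Yes — required.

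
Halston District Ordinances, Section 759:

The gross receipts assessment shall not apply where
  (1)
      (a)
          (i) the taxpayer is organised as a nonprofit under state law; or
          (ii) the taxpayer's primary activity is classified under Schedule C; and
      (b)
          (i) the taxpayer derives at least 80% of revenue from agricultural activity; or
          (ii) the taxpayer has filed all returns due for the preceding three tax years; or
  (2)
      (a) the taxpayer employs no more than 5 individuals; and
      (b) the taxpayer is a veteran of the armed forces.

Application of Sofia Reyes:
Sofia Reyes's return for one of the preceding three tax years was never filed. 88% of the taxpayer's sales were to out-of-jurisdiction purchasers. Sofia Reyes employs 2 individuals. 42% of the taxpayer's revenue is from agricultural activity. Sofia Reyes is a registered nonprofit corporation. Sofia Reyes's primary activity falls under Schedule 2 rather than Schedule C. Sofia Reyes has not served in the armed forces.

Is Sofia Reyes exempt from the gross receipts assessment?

(i) nonprofit — holds.
(ii) Schedule C activity — fails.
(a): T OR F → true.
(i) ≥80% agricultural — fails.
(ii) returns current — fails.
So (b) is not satisfied (F OR F).
So (1) is not satisfied (T AND F).
(a) ≤ 5 employees — satisfied.
(b) veteran — not met.
(2): T AND F → false.
So Overall is not satisfied (F OR F).

No — not exempt.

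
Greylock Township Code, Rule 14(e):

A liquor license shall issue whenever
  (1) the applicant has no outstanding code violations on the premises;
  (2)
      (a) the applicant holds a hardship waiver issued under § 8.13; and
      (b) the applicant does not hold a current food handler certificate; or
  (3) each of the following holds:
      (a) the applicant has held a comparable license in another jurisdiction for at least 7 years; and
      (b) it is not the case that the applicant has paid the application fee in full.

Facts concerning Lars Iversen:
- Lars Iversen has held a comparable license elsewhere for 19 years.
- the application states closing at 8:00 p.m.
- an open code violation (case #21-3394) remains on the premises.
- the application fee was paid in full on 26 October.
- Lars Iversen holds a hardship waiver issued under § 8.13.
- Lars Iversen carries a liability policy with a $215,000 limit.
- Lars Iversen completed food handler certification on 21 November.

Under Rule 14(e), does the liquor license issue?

No — denied.

(1) no code violations — fails.
(a) hardship waiver — holds.
(b) not (food handler cert.) — fails.
So (2) is not satisfied (T AND F).
(a) prior license ≥ 7 yr — holds.
(b) not (fee paid) — fails.
(3) = T AND F = false.
Overall = F OR F OR F = false.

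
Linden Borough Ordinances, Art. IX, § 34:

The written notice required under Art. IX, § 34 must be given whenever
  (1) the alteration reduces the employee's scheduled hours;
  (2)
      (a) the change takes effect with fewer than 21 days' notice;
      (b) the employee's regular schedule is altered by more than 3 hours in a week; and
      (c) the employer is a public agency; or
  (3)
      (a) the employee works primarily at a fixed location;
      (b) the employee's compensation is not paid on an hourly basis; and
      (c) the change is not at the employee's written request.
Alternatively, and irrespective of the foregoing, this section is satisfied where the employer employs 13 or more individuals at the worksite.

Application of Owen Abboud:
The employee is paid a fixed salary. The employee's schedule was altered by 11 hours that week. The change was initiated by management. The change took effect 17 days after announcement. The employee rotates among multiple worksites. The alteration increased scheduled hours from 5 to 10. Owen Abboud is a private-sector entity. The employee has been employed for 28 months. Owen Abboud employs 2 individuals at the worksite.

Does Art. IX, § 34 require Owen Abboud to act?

(1) hours reduced — fails.
(a) < 21 days' notice — satisfied.
(b) schedule shift > 3h — met.
(c) public agency — fails.
(2) = T AND T AND F = false.
(a) fixed location — not satisfied.
(b) not (hourly-paid) — satisfied.
(c) not employee-requested — met.
(3): F AND T AND T → false.
Overall = F OR F OR F = false.
Exception (≥ 13 at site) — not satisfied.
Result: main false OR exception false → false.

No — not required.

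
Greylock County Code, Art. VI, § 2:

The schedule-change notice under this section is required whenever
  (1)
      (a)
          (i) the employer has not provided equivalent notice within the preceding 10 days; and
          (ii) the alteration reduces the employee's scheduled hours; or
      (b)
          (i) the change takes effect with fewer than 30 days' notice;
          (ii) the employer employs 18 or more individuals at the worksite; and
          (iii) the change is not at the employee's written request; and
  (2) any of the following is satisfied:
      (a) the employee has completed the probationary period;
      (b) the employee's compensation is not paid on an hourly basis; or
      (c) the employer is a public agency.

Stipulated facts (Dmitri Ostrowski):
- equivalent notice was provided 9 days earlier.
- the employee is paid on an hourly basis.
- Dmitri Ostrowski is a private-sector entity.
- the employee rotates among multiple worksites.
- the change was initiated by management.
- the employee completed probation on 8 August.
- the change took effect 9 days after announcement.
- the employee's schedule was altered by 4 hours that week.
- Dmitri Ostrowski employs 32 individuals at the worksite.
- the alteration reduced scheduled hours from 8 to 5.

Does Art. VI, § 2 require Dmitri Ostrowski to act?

(i) no recent notice — fails.
(ii) hours reduced — met.
(a): F AND T → false.
(i) < 30 days' notice — met.
(ii) ≥ 18 at site — met.
(iii) not employee-requested — satisfied.
(b) = T AND T AND T = true.
(1): F OR T → true.
(a) past probation — met.
(b) not (hourly-paid) — fails.
(c) public agency — not met.
(2) = T OR F OR F = true.
Overall: T AND T → true.

Yes — required.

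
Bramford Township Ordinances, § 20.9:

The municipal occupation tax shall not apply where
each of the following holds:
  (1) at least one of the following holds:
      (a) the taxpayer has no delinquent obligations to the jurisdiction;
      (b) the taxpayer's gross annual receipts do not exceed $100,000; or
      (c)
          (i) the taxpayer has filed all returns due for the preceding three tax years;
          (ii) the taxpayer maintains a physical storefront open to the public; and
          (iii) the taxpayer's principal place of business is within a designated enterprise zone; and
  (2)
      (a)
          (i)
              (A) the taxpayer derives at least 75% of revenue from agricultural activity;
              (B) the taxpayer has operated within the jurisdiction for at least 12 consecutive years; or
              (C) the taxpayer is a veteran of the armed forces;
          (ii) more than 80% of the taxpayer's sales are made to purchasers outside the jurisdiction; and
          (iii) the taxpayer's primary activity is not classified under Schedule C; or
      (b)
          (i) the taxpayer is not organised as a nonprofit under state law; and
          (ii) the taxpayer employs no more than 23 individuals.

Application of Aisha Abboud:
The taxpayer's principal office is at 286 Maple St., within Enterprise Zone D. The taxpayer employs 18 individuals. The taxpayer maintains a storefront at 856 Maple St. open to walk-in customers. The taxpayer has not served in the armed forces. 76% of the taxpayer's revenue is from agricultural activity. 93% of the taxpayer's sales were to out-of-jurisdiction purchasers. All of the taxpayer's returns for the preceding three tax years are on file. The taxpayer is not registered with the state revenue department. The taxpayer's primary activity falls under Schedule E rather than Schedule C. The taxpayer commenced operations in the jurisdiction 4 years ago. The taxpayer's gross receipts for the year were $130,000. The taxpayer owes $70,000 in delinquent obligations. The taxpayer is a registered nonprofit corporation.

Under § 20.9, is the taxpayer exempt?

(a) no delinquency — not satisfied.
(b) receipts ≤ $100,000 — not met.
(i) returns current — holds.
(ii) has storefront — satisfied.
(iii) in enterprise zone — met.
(c) = T AND T AND T = true.
(1) = F OR F OR T = true.
(A) ≥75% agricultural — holds.
(B) ≥ 12 yrs in jurisdiction — not satisfied.
(C) veteran — not met.
(i) = T OR F OR F = true.
(ii) >80% out-of-jur. sales — met.
(iii) not (Schedule C activity) — holds.
(a) = T AND T AND T = true.
(i) not (nonprofit) — not met.
(ii) ≤ 23 employees — satisfied.
(b) = F AND T = false.
So (2) is satisfied (T OR F).
So Overall is satisfied (T AND T).

Yes — exempt.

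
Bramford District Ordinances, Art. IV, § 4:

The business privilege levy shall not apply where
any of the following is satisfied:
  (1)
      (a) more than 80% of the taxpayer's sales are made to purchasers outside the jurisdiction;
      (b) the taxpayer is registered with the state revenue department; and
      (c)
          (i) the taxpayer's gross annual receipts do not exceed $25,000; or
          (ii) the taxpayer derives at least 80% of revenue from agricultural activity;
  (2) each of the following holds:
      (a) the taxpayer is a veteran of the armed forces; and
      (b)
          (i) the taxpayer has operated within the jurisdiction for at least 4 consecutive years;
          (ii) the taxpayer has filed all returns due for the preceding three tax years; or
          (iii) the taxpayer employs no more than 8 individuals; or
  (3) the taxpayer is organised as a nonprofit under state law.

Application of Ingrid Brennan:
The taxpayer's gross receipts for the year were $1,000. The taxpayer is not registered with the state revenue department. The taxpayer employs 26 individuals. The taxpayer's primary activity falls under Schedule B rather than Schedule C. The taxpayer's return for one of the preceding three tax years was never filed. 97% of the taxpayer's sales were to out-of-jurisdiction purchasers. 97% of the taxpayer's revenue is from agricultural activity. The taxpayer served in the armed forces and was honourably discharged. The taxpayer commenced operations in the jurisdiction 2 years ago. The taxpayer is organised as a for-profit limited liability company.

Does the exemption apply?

No — not exempt.

(a) >80% out-of-jur. sales — holds.
(b) state-registered — fails.
(i) receipts ≤ $25,000 — met.
(ii) ≥80% agricultural — met.
(c): T OR T → true.
So (1) is not satisfied (T AND F AND T).
(a) veteran — satisfied.
(i) ≥ 4 yrs in jurisdiction — not met.
(ii) returns current — not met.
(iii) ≤ 8 employees — not satisfied.
(b): F OR F OR F → false.
(2) = T AND F = false.
(3) nonprofit — not met.
Overall: F OR F OR F → false.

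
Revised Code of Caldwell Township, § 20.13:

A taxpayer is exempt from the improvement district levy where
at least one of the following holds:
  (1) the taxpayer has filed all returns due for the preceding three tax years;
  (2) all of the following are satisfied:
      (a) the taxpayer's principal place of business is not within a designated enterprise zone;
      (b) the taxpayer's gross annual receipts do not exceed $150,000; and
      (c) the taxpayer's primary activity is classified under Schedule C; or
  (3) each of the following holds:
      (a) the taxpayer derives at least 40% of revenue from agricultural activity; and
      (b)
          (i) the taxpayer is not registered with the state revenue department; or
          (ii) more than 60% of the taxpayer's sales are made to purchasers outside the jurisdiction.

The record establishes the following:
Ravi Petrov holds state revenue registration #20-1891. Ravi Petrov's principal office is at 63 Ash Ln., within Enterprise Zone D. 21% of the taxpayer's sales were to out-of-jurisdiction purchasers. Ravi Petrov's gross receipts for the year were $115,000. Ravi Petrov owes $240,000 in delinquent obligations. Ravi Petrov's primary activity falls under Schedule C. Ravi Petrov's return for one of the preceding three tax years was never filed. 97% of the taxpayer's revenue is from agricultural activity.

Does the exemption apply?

No — not exempt.

(1) returns current — not met.
(a) not (in enterprise zone) — not met.
(b) receipts ≤ $150,000 — met.
(c) Schedule C activity — holds.
(2): F AND T AND T → false.
(a) ≥40% agricultural — holds.
(i) not (state-registered) — fails.
(ii) >60% out-of-jur. sales — not met.
(b): F OR F → false.
(3) = T AND F = false.
Overall: F OR F OR F → false.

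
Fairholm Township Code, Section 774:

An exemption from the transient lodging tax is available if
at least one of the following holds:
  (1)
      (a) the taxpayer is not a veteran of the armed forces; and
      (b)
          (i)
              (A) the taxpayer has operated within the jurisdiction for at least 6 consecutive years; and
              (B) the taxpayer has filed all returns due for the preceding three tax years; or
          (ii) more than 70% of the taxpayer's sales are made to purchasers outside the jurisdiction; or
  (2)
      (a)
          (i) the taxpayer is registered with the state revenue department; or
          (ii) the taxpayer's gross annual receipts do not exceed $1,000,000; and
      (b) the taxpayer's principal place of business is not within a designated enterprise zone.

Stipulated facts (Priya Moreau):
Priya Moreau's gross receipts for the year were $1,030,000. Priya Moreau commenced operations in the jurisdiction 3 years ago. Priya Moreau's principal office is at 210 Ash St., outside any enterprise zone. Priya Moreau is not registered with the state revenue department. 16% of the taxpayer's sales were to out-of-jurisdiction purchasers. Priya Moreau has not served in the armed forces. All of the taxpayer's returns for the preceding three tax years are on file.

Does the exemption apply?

No — not exempt.

(a) not (veteran) — met.
(A) ≥ 6 yrs in jurisdiction — not satisfied.
(B) returns current — met.
(i) = F AND T = false.
(ii) >70% out-of-jur. sales — not met.
So (b) is not satisfied (F OR F).
So (1) is not satisfied (T AND F).
(i) state-registered — not met.
(ii) receipts ≤ $1,000,000 — not met.
(a) = F OR F = false.
(b) not (in enterprise zone) — satisfied.
So (2) is not satisfied (F AND T).
So Overall is not satisfied (F OR F).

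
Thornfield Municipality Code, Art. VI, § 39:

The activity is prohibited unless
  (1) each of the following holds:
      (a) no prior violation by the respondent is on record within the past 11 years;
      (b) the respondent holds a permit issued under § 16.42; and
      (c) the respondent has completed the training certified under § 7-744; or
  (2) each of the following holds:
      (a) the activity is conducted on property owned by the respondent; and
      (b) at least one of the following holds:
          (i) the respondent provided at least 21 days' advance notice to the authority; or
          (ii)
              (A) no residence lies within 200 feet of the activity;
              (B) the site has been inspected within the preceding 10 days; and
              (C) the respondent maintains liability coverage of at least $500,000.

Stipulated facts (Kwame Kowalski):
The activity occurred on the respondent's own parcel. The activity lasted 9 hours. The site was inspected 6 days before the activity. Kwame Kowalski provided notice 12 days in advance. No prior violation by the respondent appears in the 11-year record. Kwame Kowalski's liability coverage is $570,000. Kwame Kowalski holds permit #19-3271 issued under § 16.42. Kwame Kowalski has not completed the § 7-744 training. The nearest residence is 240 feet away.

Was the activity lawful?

Yes — lawful.

(a) no prior violation — holds.
(b) holds permit — satisfied.
(c) training certified — not satisfied.
(1): T AND T AND F → false.
(a) own property — satisfied.
(i) ≥21 days' notice — not met.
(A) no residence in 200 ft — holds.
(B) site inspected — satisfied.
(C) coverage ≥ $500,000 — met.
So (ii) is satisfied (T AND T AND T).
So (b) is satisfied (F OR T).
So (2) is satisfied (T AND T).
So Overall is satisfied (F OR T).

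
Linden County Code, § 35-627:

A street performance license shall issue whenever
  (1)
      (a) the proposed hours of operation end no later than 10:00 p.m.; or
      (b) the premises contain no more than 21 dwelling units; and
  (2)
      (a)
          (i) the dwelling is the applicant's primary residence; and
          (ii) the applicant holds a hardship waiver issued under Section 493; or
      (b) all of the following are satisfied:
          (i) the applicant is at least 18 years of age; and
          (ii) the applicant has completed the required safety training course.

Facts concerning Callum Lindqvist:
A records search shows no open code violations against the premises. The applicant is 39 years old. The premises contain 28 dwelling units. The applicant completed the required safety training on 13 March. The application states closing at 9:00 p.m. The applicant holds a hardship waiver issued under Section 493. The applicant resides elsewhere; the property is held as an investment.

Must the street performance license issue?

Yes — granted.

(a) closes by 10 p.m. — holds.
(b) ≤ 21 units — not satisfied.
(1): T OR F → true.
(i) primary residence — fails.
(ii) hardship waiver — met.
(a): F AND T → false.
(i) age ≥ 18 — satisfied.
(ii) safety training — holds.
(b): T AND T → true.
(2) = F OR T = true.
Overall = T AND T = true.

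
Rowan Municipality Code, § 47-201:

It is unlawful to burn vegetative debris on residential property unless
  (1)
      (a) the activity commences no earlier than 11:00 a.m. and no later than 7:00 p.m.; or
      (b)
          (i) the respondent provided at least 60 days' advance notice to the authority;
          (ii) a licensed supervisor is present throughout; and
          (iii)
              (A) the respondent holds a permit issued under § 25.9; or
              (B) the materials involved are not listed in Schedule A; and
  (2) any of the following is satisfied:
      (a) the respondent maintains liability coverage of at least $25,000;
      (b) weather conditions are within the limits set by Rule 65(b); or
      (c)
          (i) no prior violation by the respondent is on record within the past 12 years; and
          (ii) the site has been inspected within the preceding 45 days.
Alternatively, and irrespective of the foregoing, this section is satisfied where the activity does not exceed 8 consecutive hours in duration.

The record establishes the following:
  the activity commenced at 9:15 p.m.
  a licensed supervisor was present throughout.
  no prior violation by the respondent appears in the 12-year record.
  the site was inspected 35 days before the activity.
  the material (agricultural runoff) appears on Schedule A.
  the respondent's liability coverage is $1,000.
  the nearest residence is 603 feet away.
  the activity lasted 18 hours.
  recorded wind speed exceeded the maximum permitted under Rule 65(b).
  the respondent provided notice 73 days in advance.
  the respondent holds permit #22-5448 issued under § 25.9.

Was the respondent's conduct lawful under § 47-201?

Yes — lawful.

(a) start within hours — not satisfied.
(i) ≥60 days' notice — met.
(ii) supervisor present — holds.
(A) holds permit — holds.
(B) not (Schedule A material) — not met.
(iii): T OR F → true.
(b) = T AND T AND T = true.
(1): F OR T → true.
(a) coverage ≥ $25,000 — fails.
(b) weather ok — not met.
(i) no prior violation — met.
(ii) site inspected — satisfied.
(c) = T AND T = true.
(2): F OR F OR T → true.
Overall = T AND T = true.
Exception (≤ 8 hrs duration) — not satisfied.
Result: main true OR exception false → true.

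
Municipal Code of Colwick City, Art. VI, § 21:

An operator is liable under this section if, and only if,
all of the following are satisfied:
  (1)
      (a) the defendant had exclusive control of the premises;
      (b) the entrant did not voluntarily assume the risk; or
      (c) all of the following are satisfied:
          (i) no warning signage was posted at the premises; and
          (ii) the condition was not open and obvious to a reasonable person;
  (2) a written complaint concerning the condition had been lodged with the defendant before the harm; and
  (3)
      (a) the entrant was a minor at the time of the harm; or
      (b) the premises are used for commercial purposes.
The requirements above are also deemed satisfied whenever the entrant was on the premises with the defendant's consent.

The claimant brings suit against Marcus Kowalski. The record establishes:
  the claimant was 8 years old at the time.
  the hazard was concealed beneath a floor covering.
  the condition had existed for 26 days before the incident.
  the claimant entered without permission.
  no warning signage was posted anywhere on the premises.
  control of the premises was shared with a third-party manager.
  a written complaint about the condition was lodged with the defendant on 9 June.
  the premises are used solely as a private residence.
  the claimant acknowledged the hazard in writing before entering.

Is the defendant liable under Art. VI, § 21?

(a) exclusive control — not satisfied.
(b) no assumed risk — not met.
(i) no signage posted — met.
(ii) not open/obvious — holds.
So (c) is satisfied (T AND T).
(1): F OR F OR T → true.
(2) complaint lodged — satisfied.
(a) entrant a minor — holds.
(b) commercial use — fails.
(3) = T OR F = true.
Overall = T AND T AND T = true.
Exception (consent to enter) — not satisfied.
Result: main true OR exception false → true.

Yes — liable.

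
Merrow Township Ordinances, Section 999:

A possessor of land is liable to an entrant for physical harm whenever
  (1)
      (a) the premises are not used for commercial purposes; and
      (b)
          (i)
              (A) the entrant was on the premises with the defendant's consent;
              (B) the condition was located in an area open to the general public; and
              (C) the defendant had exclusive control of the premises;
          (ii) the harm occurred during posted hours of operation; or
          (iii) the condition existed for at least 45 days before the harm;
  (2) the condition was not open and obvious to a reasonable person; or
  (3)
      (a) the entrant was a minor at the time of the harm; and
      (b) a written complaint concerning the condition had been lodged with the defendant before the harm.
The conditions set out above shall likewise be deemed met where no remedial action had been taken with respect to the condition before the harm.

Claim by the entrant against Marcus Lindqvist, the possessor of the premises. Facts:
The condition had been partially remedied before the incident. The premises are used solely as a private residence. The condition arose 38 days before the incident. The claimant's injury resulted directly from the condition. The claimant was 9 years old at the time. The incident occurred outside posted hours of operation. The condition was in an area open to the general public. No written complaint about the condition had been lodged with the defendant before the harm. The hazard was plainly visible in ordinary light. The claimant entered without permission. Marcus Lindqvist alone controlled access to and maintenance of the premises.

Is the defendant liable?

No — not liable.

(a) not (commercial use) — met.
(A) consent to enter — fails.
(B) public area — satisfied.
(C) exclusive control — satisfied.
(i) = F AND T AND T = false.
(ii) during posted hours — fails.
(iii) condition ≥45 days old — not met.
(b) = F OR F OR F = false.
(1) = T AND F = false.
(2) not open/obvious — fails.
(a) entrant a minor — satisfied.
(b) complaint lodged — not satisfied.
So (3) is not satisfied (T AND F).
So Overall is not satisfied (F OR F OR F).
Exception (no remedial action) — not satisfied.
Result: main false OR exception false → false.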